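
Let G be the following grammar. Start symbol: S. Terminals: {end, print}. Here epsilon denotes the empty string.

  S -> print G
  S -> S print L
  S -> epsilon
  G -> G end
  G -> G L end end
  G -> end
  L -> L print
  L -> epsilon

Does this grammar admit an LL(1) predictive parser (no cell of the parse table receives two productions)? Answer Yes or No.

No

FIRST(S) = {epsilon, print}
FIRST(G) = {end}
FIRST(L) = {epsilon, print}
FOLLOW(S) = {$, print}
FOLLOW(G) = {$, end, print}
FOLLOW(L) = {$, end, print}
Cell M[G, end] receives both G -> G end and G -> G L end end and G -> end — the grammar is not LL(1).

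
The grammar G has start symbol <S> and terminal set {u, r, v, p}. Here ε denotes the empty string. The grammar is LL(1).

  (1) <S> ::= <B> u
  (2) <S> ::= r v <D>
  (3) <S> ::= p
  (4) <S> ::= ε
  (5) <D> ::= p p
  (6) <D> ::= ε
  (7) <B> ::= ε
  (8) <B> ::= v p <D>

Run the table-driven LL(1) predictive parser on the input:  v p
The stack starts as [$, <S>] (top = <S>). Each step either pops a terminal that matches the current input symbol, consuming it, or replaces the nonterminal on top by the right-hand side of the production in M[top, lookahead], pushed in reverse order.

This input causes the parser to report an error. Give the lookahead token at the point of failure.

step 1: stack=$ <S>  input=v p $  — expand <S> ::= <B> u
step 2: stack=$ u <B>  input=v p $  — expand <B> ::= v p <D>
step 3: stack=$ u <D> p v  input=v p $  — match v
step 4: stack=$ u <D> p  input=p $  — match p
step 5: stack=$ u <D>  input=$  — expand <D> ::= ε
step 6: stack=$ u  input=$  — error: top is terminal u but lookahead is $

$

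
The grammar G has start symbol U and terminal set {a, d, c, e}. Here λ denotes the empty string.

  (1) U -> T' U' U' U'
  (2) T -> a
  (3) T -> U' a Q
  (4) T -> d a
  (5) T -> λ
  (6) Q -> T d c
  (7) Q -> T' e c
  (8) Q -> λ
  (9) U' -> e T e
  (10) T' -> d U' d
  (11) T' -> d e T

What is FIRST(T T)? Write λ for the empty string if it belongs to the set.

FIRST(U'): from U'->e T e we get {e}. So FIRST(U') = {e}.
FIRST(T'): from T'->d U' d we get {d}; from T'->d e T we get {d}. So FIRST(T') = {d}.
FIRST(U): from U->T' U' U' U' we get {d}. So FIRST(U) = {d}.
FIRST(T): from T->a we get {a}; from T->U' a Q we get {e}; from T->d a we get {d}; from T->λ we get {λ}. So FIRST(T) = {λ, a, d, e}.
FIRST(Q): from Q->T d c we get {a, d, e}; from Q->T' e c we get {d}; from Q->λ we get {λ}. So FIRST(Q) = {λ, a, d, e}.
FIRST(T T): take FIRST of each symbol in turn, carrying on past any symbol whose FIRST contains λ; result {λ, a, d, e}.

{λ, a, d, e}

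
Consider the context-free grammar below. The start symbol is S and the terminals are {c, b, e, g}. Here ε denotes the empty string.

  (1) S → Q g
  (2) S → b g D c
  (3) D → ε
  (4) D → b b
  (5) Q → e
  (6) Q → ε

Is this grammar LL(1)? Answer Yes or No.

FIRST(S) = {b, e, g}
FIRST(D) = {ε, b}
FIRST(Q) = {ε, e}
FOLLOW(S) = {$}
FOLLOW(D) = {c}
FOLLOW(Q) = {g}
Each cell of M receives at most one production.

Yes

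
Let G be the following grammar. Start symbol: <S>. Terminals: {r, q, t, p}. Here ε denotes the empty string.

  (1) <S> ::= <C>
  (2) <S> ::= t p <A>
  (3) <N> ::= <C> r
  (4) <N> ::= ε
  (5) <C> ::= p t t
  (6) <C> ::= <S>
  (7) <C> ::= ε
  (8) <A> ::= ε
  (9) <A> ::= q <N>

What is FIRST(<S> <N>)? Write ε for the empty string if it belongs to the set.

{ε, p, r, t}

FIRST(<A>): from <A>::=ε we get {ε}; from <A>::=q <N> we get {q}. So FIRST(<A>) = {ε, q}.
FIRST(<S>): from <S>::=<C> we get {ε, p, t}; from <S>::=t p <A> we get {t}. So FIRST(<S>) = {ε, p, t}.
FIRST(<C>): from <C>::=p t t we get {p}; from <C>::=<S> we get {ε, p, t}; from <C>::=ε we get {ε}. So FIRST(<C>) = {ε, p, t}.
FIRST(<N>): from <N>::=<C> r we get {p, r, t}; from <N>::=ε we get {ε}. So FIRST(<N>) = {ε, p, r, t}.
FIRST(<S> <N>): take FIRST of each symbol in turn, carrying on past any symbol whose FIRST contains ε; result {ε, p, r, t}.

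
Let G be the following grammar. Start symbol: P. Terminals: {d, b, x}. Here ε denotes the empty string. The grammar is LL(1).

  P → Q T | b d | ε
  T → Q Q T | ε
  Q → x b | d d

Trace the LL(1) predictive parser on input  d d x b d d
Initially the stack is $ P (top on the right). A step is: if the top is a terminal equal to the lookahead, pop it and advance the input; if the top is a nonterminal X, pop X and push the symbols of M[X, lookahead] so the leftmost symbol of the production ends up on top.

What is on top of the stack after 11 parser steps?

T

      Stack      Input          Action
   1  $ P        d d x b d d $  expand P → Q T
   2  $ T Q      d d x b d d $  expand Q → d d
   3  $ T d d    d d x b d d $  match d
   4  $ T d      d x b d d $    match d
   5  $ T        x b d d $      expand T → Q Q T
   6  $ T Q Q    x b d d $      expand Q → x b
   7  $ T Q b x  x b d d $      match x
   8  $ T Q b    b d d $        match b
   9  $ T Q      d d $          expand Q → d d
  10  $ T d d    d d $          match d
  11  $ T d      d $            match d
Stack after step 11: $ T (top = T).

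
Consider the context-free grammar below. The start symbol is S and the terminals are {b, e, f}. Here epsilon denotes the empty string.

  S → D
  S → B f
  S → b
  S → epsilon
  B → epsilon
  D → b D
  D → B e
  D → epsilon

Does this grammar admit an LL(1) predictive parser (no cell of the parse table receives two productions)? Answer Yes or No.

FIRST(S) = {epsilon, b, e, f}
FIRST(B) = {epsilon}
FIRST(D) = {epsilon, b, e}
FOLLOW(S) = {$}
FOLLOW(B) = {e, f}
FOLLOW(D) = {$}
Cell M[S, $] receives both S → D and S → epsilon — the grammar is not LL(1).

No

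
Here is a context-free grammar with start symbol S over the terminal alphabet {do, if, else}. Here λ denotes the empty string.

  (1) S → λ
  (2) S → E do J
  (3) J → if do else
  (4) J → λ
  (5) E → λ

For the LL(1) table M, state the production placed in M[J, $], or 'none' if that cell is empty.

FIRST(J) = {λ, if}
FIRST(E) = {λ}
FIRST(S) = {λ, do}  (via E do J)
FOLLOW(S) includes $ since S is the start symbol.
FOLLOW(S): S appears on no right-hand side. Thus FOLLOW(S) = {$}.
FOLLOW(J): in S→E do J, the suffix after J is empty, so FOLLOW(J) ⊇ FOLLOW(S) = {$}. Thus FOLLOW(J) = {$}.
For J → if do else: FIRST(if do else) = {if}, so it goes in M[J, t] for t ∈ {if}.
For J → λ: FIRST(λ) = {λ}, so it goes in M[J, t] for t ∈ {}; since λ ∈ FIRST, also for every t ∈ FOLLOW(J) = {$}.

J → λ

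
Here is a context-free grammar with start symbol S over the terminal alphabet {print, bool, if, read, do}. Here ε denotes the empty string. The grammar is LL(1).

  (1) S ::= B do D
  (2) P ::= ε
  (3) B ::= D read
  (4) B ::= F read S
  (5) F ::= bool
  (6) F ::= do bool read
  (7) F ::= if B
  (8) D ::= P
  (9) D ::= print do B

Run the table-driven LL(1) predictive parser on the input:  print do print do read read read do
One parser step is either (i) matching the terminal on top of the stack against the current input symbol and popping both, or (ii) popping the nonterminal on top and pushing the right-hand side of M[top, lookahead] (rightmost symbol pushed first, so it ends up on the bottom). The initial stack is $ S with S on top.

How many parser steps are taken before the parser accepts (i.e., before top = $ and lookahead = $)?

step 1: stack=$ S  input=print do print do read read read do $  — expand S ::= B do D
step 2: stack=$ D do B  input=print do print do read read read do $  — expand B ::= D read
step 3: stack=$ D do read D  input=print do print do read read read do $  — expand D ::= print do B
step 4: stack=$ D do read B do print  input=print do print do read read read do $  — match print
step 5: stack=$ D do read B do  input=do print do read read read do $  — match do
step 6: stack=$ D do read B  input=print do read read read do $  — expand B ::= D read
step 7: stack=$ D do read read D  input=print do read read read do $  — expand D ::= print do B
step 8: stack=$ D do read read B do print  input=print do read read read do $  — match print
step 9: stack=$ D do read read B do  input=do read read read do $  — match do
step 10: stack=$ D do read read B  input=read read read do $  — expand B ::= D read
step 11: stack=$ D do read read read D  input=read read read do $  — expand D ::= P
step 12: stack=$ D do read read read P  input=read read read do $  — expand P ::= ε
step 13: stack=$ D do read read read  input=read read read do $  — match read
step 14: stack=$ D do read read  input=read read do $  — match read
step 15: stack=$ D do read  input=read do $  — match read
step 16: stack=$ D do  input=do $  — match do
step 17: stack=$ D  input=$  — expand D ::= P
step 18: stack=$ P  input=$  — expand P ::= ε
Accept reached after 18 steps.

18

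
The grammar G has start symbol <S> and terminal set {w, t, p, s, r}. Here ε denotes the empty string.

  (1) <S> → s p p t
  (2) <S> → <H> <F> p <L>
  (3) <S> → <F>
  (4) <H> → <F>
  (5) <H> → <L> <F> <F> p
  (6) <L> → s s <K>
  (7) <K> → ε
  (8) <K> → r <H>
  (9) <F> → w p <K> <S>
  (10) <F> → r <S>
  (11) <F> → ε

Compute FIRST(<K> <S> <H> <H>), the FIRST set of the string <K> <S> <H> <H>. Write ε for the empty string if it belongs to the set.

{ε, p, r, s, w}

FIRST(<L>) = {s}
FIRST(<K>) = {ε, r}
FIRST(<F>) = {ε, r, w}
FIRST(<H>) = {ε, r, s, w}  (via <F>, <L> <F> <F> p)
FIRST(<S>) = {ε, p, r, s, w}  (via <H> <F> p <L>, <F>)
FIRST(<K> <S> <H> <H>): take FIRST of each symbol in turn, carrying on past any symbol whose FIRST contains ε; result {ε, p, r, s, w}.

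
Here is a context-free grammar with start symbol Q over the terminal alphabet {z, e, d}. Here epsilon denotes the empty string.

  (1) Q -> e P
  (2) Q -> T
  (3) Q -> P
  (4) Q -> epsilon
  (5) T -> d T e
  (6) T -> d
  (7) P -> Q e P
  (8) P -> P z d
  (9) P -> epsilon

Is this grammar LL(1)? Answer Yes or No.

FIRST(Q) = {epsilon, d, e, z}
FIRST(T) = {d}
FIRST(P) = {epsilon, d, e, z}
FOLLOW(Q) = {$, e}
FOLLOW(T) = {$, e}
FOLLOW(P) = {$, e, z}
Cell M[P, d] receives both P -> Q e P and P -> P z d — the grammar is not LL(1).

No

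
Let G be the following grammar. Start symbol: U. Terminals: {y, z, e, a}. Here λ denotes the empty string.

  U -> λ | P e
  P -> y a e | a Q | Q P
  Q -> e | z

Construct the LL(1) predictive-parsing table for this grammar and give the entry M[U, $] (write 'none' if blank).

FIRST(Q) = {e, z}
FIRST(P) = {a, e, y, z}  (via Q P)
FIRST(U) = {λ, a, e, y, z}  (via P e)
FOLLOW(U) includes $ since U is the start symbol.
FOLLOW(U): U appears on no right-hand side. Thus FOLLOW(U) = {$}.
For U -> λ: FIRST(λ) = {λ}, so it goes in M[U, t] for t ∈ {}; since λ ∈ FIRST, also for every t ∈ FOLLOW(U) = {$}.
For U -> P e: FIRST(P e) = {a, e, y, z}, so it goes in M[U, t] for t ∈ {a, e, y, z}.

U -> λ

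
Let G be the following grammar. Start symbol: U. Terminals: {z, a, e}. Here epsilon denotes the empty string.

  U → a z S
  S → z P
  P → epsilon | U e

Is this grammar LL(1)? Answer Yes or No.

Yes

FIRST(U) = {a}
FIRST(S) = {z}
FIRST(P) = {epsilon, a}
FOLLOW(U) = {$, e}
FOLLOW(S) = {$, e}
FOLLOW(P) = {$, e}
Each cell of M receives at most one production.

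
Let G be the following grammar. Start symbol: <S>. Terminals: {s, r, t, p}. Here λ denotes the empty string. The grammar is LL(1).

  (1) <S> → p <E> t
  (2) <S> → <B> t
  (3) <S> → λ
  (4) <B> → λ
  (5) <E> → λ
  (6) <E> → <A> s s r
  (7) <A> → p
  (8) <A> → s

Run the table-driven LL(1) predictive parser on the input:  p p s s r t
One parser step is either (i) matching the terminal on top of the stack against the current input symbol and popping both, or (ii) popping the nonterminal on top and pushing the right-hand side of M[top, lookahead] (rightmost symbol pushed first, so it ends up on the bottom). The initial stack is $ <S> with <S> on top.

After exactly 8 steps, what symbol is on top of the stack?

t

     Stack          Input          Action
  1  $ <S>          p p s s r t $  expand <S> → p <E> t
  2  $ t <E> p      p p s s r t $  match p
  3  $ t <E>        p s s r t $    expand <E> → <A> s s r
  4  $ t r s s <A>  p s s r t $    expand <A> → p
  5  $ t r s s p    p s s r t $    match p
  6  $ t r s s      s s r t $      match s
  7  $ t r s        s r t $        match s
  8  $ t r          r t $          match r
Stack after step 8: $ t (top = t).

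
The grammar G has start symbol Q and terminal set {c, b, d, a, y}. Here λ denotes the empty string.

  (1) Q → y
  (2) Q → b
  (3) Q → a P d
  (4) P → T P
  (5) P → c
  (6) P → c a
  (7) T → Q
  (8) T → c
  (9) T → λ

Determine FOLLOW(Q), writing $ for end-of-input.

{$, a, b, c, y}

FIRST(Q): from Q→y we get {y}; from Q→b we get {b}; from Q→a P d we get {a}. So FIRST(Q) = {a, b, y}.
FIRST(T): from T→Q we get {a, b, y}; from T→c we get {c}; from T→λ we get {λ}. So FIRST(T) = {λ, a, b, c, y}.
FIRST(P): from P→T P we get {a, b, c, y}; from P→c we get {c}; from P→c a we get {c}. So FIRST(P) = {a, b, c, y}.
FOLLOW(Q) includes $ since Q is the start symbol.
FOLLOW(P): in Q→a P d, P is followed by d with FIRST {d}; in P→T P, the suffix after P is empty (adds nothing new). Thus FOLLOW(P) = {d}.
FOLLOW(T): in P→T P, T is followed by P with FIRST {a, b, c, y}. Thus FOLLOW(T) = {a, b, c, y}.
FOLLOW(Q): in T→Q, the suffix after Q is empty, so FOLLOW(Q) ⊇ FOLLOW(T) = {a, b, c, y}. Thus FOLLOW(Q) = {$, a, b, c, y}.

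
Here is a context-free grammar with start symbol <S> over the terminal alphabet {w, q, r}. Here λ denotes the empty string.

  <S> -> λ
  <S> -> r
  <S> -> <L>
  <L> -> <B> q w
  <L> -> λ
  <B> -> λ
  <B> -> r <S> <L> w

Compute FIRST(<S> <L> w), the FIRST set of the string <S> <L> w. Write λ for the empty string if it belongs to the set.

FIRST(<B>) = {λ, r}
FIRST(<L>) = {λ, q, r}  (via <B> q w)
FIRST(<S>) = {λ, q, r}  (via <L>)
FIRST(<S> <L> w): take FIRST of each symbol in turn, carrying on past any symbol whose FIRST contains λ; result {q, r, w}.

{q, r, w}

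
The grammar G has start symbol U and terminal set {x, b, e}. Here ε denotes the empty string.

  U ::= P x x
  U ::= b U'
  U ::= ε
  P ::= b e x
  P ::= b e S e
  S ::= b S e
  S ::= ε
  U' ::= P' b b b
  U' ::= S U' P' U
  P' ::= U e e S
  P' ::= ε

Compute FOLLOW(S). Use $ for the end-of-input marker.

{$, b, e}

FIRST(P): from P::=b e x we get {b}; from P::=b e S e we get {b}. So FIRST(P) = {b}.
FIRST(S): from S::=b S e we get {b}; from S::=ε we get {ε}. So FIRST(S) = {ε, b}.
FIRST(U): from U::=P x x we get {b}; from U::=b U' we get {b}; from U::=ε we get {ε}. So FIRST(U) = {ε, b}.
FIRST(P'): from P'::=U e e S we get {b, e}; from P'::=ε we get {ε}. So FIRST(P') = {ε, b, e}.
FIRST(U'): from U'::=P' b b b we get {b, e}; from U'::=S U' P' U we get {b, e}. So FIRST(U') = {b, e}.
FOLLOW(U) includes $ since U is the start symbol.
FOLLOW(P): in U::=P x x, P is followed by x x with FIRST {x}. Thus FOLLOW(P) = {x}.
FOLLOW(U): in U'::=S U' P' U, the suffix after U is empty, so FOLLOW(U) ⊇ FOLLOW(U') = {$, b, e}; in P'::=U e e S, U is followed by e e S with FIRST {e}. Thus FOLLOW(U) = {$, b, e}.
FOLLOW(U'): in U::=b U', the suffix after U' is empty, so FOLLOW(U') ⊇ FOLLOW(U) = {$, b, e}; in U'::=S U' P' U, U' is followed by P' U with FIRST {ε, b, e}; in U'::=S U' P' U, the suffix after U' is nullable (adds nothing new). Thus FOLLOW(U') = {$, b, e}.
FOLLOW(P'): in U'::=P' b b b, P' is followed by b b b with FIRST {b}; in U'::=S U' P' U, P' is followed by U with FIRST {ε, b}; in U'::=S U' P' U, the suffix after P' is nullable, so FOLLOW(P') ⊇ FOLLOW(U') = {$, b, e}. Thus FOLLOW(P') = {$, b, e}.
FOLLOW(S): in P::=b e S e, S is followed by e with FIRST {e}; in S::=b S e, S is followed by e with FIRST {e}; in U'::=S U' P' U, S is followed by U' P' U with FIRST {b, e}; in P'::=U e e S, the suffix after S is empty, so FOLLOW(S) ⊇ FOLLOW(P') = {$, b, e}. Thus FOLLOW(S) = {$, b, e}.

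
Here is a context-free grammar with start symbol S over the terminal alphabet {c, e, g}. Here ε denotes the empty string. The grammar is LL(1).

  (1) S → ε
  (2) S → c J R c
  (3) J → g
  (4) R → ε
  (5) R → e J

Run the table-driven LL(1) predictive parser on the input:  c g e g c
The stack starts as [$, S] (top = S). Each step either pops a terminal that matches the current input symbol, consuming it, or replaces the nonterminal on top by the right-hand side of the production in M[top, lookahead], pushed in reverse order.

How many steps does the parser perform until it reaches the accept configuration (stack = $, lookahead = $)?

step 1: stack=$ S  input=c g e g c $  — expand S → c J R c
step 2: stack=$ c R J c  input=c g e g c $  — match c
step 3: stack=$ c R J  input=g e g c $  — expand J → g
step 4: stack=$ c R g  input=g e g c $  — match g
step 5: stack=$ c R  input=e g c $  — expand R → e J
step 6: stack=$ c J e  input=e g c $  — match e
step 7: stack=$ c J  input=g c $  — expand J → g
step 8: stack=$ c g  input=g c $  — match g
step 9: stack=$ c  input=c $  — match c
Accept reached after 9 steps.

9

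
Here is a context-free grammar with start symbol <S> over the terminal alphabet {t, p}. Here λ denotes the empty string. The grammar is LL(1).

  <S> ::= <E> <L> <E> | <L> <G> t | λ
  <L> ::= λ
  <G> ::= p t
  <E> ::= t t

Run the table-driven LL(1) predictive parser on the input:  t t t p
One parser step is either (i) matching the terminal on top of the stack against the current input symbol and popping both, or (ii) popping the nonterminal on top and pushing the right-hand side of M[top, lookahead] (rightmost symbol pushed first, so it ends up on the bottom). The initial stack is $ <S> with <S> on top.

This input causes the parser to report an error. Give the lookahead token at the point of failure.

p

step 1: stack=$ <S>  input=t t t p $  — expand <S> ::= <E> <L> <E>
step 2: stack=$ <E> <L> <E>  input=t t t p $  — expand <E> ::= t t
step 3: stack=$ <E> <L> t t  input=t t t p $  — match t
step 4: stack=$ <E> <L> t  input=t t p $  — match t
step 5: stack=$ <E> <L>  input=t p $  — expand <L> ::= λ
step 6: stack=$ <E>  input=t p $  — expand <E> ::= t t
step 7: stack=$ t t  input=t p $  — match t
step 8: stack=$ t  input=p $  — error: top is terminal t but lookahead is p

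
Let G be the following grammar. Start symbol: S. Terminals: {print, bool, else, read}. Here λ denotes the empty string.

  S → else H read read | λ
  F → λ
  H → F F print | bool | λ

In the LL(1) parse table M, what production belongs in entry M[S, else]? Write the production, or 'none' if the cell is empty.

S → else H read read

FIRST(S): from S→else H read read we get {else}; from S→λ we get {λ}. So FIRST(S) = {λ, else}.
FIRST(F): from F→λ we get {λ}. So FIRST(F) = {λ}.
FIRST(H): from H→F F print we get {print}; from H→bool we get {bool}; from H→λ we get {λ}. So FIRST(H) = {λ, bool, print}.
FOLLOW(S) includes $ since S is the start symbol.
FOLLOW(S): S appears on no right-hand side. Thus FOLLOW(S) = {$}.
For S → else H read read: FIRST(else H read read) = {else}, so it goes in M[S, t] for t ∈ {else}.
For S → λ: FIRST(λ) = {λ}, so it goes in M[S, t] for t ∈ {}; since λ ∈ FIRST, also for every t ∈ FOLLOW(S) = {$}.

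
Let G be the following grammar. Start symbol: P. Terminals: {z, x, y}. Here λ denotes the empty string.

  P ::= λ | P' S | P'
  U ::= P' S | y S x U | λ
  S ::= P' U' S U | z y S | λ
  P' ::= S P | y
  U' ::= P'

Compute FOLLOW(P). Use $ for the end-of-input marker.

{$, x, y, z}

FIRST(P) = {λ, y, z}  (via P' S, P')
FIRST(U) = {λ, y, z}  (via P' S)
FIRST(S) = {λ, y, z}  (via P' U' S U)
FIRST(P') = {λ, y, z}  (via S P)
FIRST(U') = {λ, y, z}  (via P')
FOLLOW(P) includes $ since P is the start symbol.
FOLLOW(P): in P'::=S P, the suffix after P is empty, so FOLLOW(P) ⊇ FOLLOW(P') = {$, x, y, z}. Thus FOLLOW(P) = {$, x, y, z}.
FOLLOW(U): in U::=y S x U, the suffix after U is empty (adds nothing new); in S::=P' U' S U, the suffix after U is empty, so FOLLOW(U) ⊇ FOLLOW(S) = {$, x, y, z}. Thus FOLLOW(U) = {$, x, y, z}.
FOLLOW(S): in P::=P' S, the suffix after S is empty, so FOLLOW(S) ⊇ FOLLOW(P) = {$, x, y, z}; in U::=P' S, the suffix after S is empty, so FOLLOW(S) ⊇ FOLLOW(U) = {$, x, y, z}; in U::=y S x U, S is followed by x U with FIRST {x}; in S::=P' U' S U, S is followed by U with FIRST {λ, y, z}; in S::=P' U' S U, the suffix after S is nullable (adds nothing new); in S::=z y S, the suffix after S is empty (adds nothing new); in P'::=S P, S is followed by P with FIRST {λ, y, z}; in P'::=S P, the suffix after S is nullable, so FOLLOW(S) ⊇ FOLLOW(P') = {$, x, y, z}. Thus FOLLOW(S) = {$, x, y, z}.
FOLLOW(U'): in S::=P' U' S U, U' is followed by S U with FIRST {λ, y, z}; in S::=P' U' S U, the suffix after U' is nullable, so FOLLOW(U') ⊇ FOLLOW(S) = {$, x, y, z}. Thus FOLLOW(U') = {$, x, y, z}.
FOLLOW(P'): in P::=P' S, P' is followed by S with FIRST {λ, y, z}; in P::=P' S, the suffix after P' is nullable, so FOLLOW(P') ⊇ FOLLOW(P) = {$, x, y, z}; in P::=P', the suffix after P' is empty, so FOLLOW(P') ⊇ FOLLOW(P) = {$, x, y, z}; in U::=P' S, P' is followed by S with FIRST {λ, y, z}; in U::=P' S, the suffix after P' is nullable, so FOLLOW(P') ⊇ FOLLOW(U) = {$, x, y, z}; in S::=P' U' S U, P' is followed by U' S U with FIRST {λ, y, z}; in S::=P' U' S U, the suffix after P' is nullable, so FOLLOW(P') ⊇ FOLLOW(S) = {$, x, y, z}; in U'::=P', the suffix after P' is empty, so FOLLOW(P') ⊇ FOLLOW(U') = {$, x, y, z}. Thus FOLLOW(P') = {$, x, y, z}.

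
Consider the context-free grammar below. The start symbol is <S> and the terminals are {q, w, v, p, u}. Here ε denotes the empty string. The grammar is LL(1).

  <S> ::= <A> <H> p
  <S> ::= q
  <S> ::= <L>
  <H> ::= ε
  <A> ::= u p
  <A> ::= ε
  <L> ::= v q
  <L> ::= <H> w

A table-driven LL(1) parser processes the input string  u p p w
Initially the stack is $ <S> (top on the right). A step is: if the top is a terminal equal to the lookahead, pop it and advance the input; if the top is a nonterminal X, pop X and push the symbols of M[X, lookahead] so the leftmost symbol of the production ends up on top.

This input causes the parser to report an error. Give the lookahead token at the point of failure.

w

     Stack        Input      Action
  1  $ <S>        u p p w $  expand <S> ::= <A> <H> p
  2  $ p <H> <A>  u p p w $  expand <A> ::= u p
  3  $ p <H> p u  u p p w $  match u
  4  $ p <H> p    p p w $    match p
  5  $ p <H>      p w $      expand <H> ::= ε
  6  $ p          p w $      match p
  7  $            w $        error: stack empty but input remains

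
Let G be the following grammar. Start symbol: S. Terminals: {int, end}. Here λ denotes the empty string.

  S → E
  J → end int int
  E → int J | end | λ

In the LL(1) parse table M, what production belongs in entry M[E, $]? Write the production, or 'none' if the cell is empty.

FIRST(J) = {end}
FIRST(E) = {λ, end, int}
FIRST(S) = {λ, end, int}  (via E)
FOLLOW(S) includes $ since S is the start symbol.
FOLLOW(S): S appears on no right-hand side. Thus FOLLOW(S) = {$}.
FOLLOW(E): in S→E, the suffix after E is empty, so FOLLOW(E) ⊇ FOLLOW(S) = {$}. Thus FOLLOW(E) = {$}.
For E → int J: FIRST(int J) = {int}, so it goes in M[E, t] for t ∈ {int}.
For E → end: FIRST(end) = {end}, so it goes in M[E, t] for t ∈ {end}.
For E → λ: FIRST(λ) = {λ}, so it goes in M[E, t] for t ∈ {}; since λ ∈ FIRST, also for every t ∈ FOLLOW(E) = {$}.

E → λ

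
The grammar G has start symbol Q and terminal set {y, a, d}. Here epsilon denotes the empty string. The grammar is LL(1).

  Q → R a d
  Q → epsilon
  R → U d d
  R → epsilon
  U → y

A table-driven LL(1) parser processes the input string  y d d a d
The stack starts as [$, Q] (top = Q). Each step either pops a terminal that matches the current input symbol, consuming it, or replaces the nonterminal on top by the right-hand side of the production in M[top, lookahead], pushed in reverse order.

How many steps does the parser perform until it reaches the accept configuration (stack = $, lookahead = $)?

8

     Stack        Input        Action
  1  $ Q          y d d a d $  expand Q → R a d
  2  $ d a R      y d d a d $  expand R → U d d
  3  $ d a d d U  y d d a d $  expand U → y
  4  $ d a d d y  y d d a d $  match y
  5  $ d a d d    d d a d $    match d
  6  $ d a d      d a d $      match d
  7  $ d a        a d $        match a
  8  $ d          d $          match d
Accept reached after 8 steps.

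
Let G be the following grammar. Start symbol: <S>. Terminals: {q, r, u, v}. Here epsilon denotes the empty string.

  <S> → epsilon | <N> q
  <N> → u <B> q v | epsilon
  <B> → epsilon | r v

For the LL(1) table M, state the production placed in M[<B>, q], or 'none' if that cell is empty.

<B> → epsilon

FIRST(<N>) = {epsilon, u}
FIRST(<B>) = {epsilon, r}
FIRST(<S>) = {epsilon, q, u}  (via <N> q)
FOLLOW(<S>) includes $ since <S> is the start symbol.
FOLLOW(<B>): in <N>→u <B> q v, <B> is followed by q v with FIRST {q}. Thus FOLLOW(<B>) = {q}.
For <B> → epsilon: FIRST(epsilon) = {epsilon}, so it goes in M[<B>, t] for t ∈ {}; since epsilon ∈ FIRST, also for every t ∈ FOLLOW(<B>) = {q}.
For <B> → r v: FIRST(r v) = {r}, so it goes in M[<B>, t] for t ∈ {r}.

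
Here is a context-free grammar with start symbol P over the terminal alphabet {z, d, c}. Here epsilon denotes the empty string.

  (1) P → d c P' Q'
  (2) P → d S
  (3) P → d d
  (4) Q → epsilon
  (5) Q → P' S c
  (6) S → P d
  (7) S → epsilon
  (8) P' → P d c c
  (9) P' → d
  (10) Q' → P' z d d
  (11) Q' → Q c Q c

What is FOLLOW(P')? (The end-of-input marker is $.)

FIRST(P): from P→d c P' Q' we get {d}; from P→d S we get {d}; from P→d d we get {d}. So FIRST(P) = {d}.
FIRST(S): from S→P d we get {d}; from S→epsilon we get {epsilon}. So FIRST(S) = {epsilon, d}.
FIRST(P'): from P'→P d c c we get {d}; from P'→d we get {d}. So FIRST(P') = {d}.
FIRST(Q): from Q→epsilon we get {epsilon}; from Q→P' S c we get {d}. So FIRST(Q) = {epsilon, d}.
FIRST(Q'): from Q'→P' z d d we get {d}; from Q'→Q c Q c we get {c, d}. So FIRST(Q') = {c, d}.
FOLLOW(P) includes $ since P is the start symbol.
FOLLOW(P): in S→P d, P is followed by d with FIRST {d}; in P'→P d c c, P is followed by d c c with FIRST {d}. Thus FOLLOW(P) = {$, d}.
FOLLOW(Q): in Q'→Q c Q c (occurrence 1), Q is followed by c Q c with FIRST {c}; in Q'→Q c Q c (occurrence 2), Q is followed by c with FIRST {c}. Thus FOLLOW(Q) = {c}.
FOLLOW(S): in P→d S, the suffix after S is empty, so FOLLOW(S) ⊇ FOLLOW(P) = {$, d}; in Q→P' S c, S is followed by c with FIRST {c}. Thus FOLLOW(S) = {$, c, d}.
FOLLOW(P'): in P→d c P' Q', P' is followed by Q' with FIRST {c, d}; in Q→P' S c, P' is followed by S c with FIRST {c, d}; in Q'→P' z d d, P' is followed by z d d with FIRST {z}. Thus FOLLOW(P') = {c, d, z}.
FOLLOW(Q'): in P→d c P' Q', the suffix after Q' is empty, so FOLLOW(Q') ⊇ FOLLOW(P) = {$, d}. Thus FOLLOW(Q') = {$, d}.

{c, d, z}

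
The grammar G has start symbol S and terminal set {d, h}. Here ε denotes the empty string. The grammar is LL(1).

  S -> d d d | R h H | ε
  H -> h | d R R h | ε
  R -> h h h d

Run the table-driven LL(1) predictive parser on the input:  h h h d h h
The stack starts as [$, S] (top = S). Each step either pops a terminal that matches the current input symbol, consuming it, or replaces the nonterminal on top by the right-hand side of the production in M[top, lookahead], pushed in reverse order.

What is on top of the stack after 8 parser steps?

h

step 1: stack=$ S  input=h h h d h h $  — expand S -> R h H
step 2: stack=$ H h R  input=h h h d h h $  — expand R -> h h h d
step 3: stack=$ H h d h h h  input=h h h d h h $  — match h
step 4: stack=$ H h d h h  input=h h d h h $  — match h
step 5: stack=$ H h d h  input=h d h h $  — match h
step 6: stack=$ H h d  input=d h h $  — match d
step 7: stack=$ H h  input=h h $  — match h
step 8: stack=$ H  input=h $  — expand H -> h
Stack after step 8: $ h (top = h).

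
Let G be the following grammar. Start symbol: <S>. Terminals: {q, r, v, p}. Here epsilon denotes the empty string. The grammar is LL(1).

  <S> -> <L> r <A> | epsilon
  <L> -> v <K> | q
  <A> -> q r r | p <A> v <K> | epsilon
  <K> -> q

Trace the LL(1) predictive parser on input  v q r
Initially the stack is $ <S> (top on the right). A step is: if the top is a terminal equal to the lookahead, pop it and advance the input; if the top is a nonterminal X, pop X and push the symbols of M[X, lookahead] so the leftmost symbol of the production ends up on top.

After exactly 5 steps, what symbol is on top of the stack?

r

step 1: stack=$ <S>  input=v q r $  — expand <S> -> <L> r <A>
step 2: stack=$ <A> r <L>  input=v q r $  — expand <L> -> v <K>
step 3: stack=$ <A> r <K> v  input=v q r $  — match v
step 4: stack=$ <A> r <K>  input=q r $  — expand <K> -> q
step 5: stack=$ <A> r q  input=q r $  — match q
Stack after step 5: $ <A> r (top = r).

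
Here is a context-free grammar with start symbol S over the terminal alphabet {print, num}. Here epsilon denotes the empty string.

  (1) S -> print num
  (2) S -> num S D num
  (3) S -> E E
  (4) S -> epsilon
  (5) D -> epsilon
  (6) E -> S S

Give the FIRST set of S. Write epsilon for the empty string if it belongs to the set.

FIRST(D) = {epsilon}
FIRST(S) = {epsilon, num, print}  (via E E)
FIRST(E) = {epsilon, num, print}  (via S S)

{epsilon, num, print}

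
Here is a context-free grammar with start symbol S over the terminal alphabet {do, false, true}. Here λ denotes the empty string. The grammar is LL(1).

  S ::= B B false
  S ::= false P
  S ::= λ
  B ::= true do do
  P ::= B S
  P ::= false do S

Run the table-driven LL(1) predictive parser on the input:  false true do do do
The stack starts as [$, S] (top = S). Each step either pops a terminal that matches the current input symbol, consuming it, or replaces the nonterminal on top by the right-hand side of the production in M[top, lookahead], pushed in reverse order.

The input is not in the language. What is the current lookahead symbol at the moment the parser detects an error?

step 1: stack=$ S  input=false true do do do $  — expand S ::= false P
step 2: stack=$ P false  input=false true do do do $  — match false
step 3: stack=$ P  input=true do do do $  — expand P ::= B S
step 4: stack=$ S B  input=true do do do $  — expand B ::= true do do
step 5: stack=$ S do do true  input=true do do do $  — match true
step 6: stack=$ S do do  input=do do do $  — match do
step 7: stack=$ S do  input=do do $  — match do
step 8: stack=$ S  input=do $  — error: M[S, do] is empty

do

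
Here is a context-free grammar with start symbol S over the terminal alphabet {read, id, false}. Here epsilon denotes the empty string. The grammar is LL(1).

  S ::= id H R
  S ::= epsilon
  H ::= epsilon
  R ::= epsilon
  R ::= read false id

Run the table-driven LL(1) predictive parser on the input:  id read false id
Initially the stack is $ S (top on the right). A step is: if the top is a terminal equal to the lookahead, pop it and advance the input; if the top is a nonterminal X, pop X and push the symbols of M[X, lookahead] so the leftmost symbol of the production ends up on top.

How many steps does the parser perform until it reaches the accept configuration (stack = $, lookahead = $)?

step 1: stack=$ S  input=id read false id $  — expand S ::= id H R
step 2: stack=$ R H id  input=id read false id $  — match id
step 3: stack=$ R H  input=read false id $  — expand H ::= epsilon
step 4: stack=$ R  input=read false id $  — expand R ::= read false id
step 5: stack=$ id false read  input=read false id $  — match read
step 6: stack=$ id false  input=false id $  — match false
step 7: stack=$ id  input=id $  — match id
Accept reached after 7 steps.

7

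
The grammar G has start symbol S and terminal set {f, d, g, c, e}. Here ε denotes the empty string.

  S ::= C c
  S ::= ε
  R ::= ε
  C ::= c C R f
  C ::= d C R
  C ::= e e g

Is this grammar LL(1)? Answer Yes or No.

Yes

FIRST(S) = {ε, c, d, e}
FIRST(R) = {ε}
FIRST(C) = {c, d, e}
FOLLOW(S) = {$}
FOLLOW(R) = {c, f}
FOLLOW(C) = {c, f}
Each cell of M receives at most one production.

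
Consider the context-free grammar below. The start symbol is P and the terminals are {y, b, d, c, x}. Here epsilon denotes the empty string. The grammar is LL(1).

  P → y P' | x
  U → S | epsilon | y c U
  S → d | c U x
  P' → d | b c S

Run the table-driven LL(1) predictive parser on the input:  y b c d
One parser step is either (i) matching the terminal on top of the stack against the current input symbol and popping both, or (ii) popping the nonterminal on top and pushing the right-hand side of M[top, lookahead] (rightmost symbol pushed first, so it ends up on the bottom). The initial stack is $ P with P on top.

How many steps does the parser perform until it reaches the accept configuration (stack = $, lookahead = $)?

     Stack    Input      Action
  1  $ P      y b c d $  expand P → y P'
  2  $ P' y   y b c d $  match y
  3  $ P'     b c d $    expand P' → b c S
  4  $ S c b  b c d $    match b
  5  $ S c    c d $      match c
  6  $ S      d $        expand S → d
  7  $ d      d $        match d
Accept reached after 7 steps.

7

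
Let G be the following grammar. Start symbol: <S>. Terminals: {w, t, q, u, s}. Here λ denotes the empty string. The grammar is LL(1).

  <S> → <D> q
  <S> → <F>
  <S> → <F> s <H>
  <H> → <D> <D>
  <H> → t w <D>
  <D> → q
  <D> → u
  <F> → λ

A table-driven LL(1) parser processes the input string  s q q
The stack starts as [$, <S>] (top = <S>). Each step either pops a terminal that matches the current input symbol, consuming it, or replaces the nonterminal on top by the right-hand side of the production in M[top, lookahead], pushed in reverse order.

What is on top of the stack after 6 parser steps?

<D>

step 1: stack=$ <S>  input=s q q $  — expand <S> → <F> s <H>
step 2: stack=$ <H> s <F>  input=s q q $  — expand <F> → λ
step 3: stack=$ <H> s  input=s q q $  — match s
step 4: stack=$ <H>  input=q q $  — expand <H> → <D> <D>
step 5: stack=$ <D> <D>  input=q q $  — expand <D> → q
step 6: stack=$ <D> q  input=q q $  — match q
Stack after step 6: $ <D> (top = <D>).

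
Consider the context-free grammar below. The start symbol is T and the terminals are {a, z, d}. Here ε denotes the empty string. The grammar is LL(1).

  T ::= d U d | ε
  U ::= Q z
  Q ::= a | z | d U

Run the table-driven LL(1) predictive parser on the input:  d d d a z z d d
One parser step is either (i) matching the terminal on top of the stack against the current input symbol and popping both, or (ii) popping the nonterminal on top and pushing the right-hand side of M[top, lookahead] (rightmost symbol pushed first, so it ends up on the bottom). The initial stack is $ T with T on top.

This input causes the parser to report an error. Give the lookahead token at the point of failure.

d

step 1: stack=$ T  input=d d d a z z d d $  — expand T ::= d U d
step 2: stack=$ d U d  input=d d d a z z d d $  — match d
step 3: stack=$ d U  input=d d a z z d d $  — expand U ::= Q z
step 4: stack=$ d z Q  input=d d a z z d d $  — expand Q ::= d U
step 5: stack=$ d z U d  input=d d a z z d d $  — match d
step 6: stack=$ d z U  input=d a z z d d $  — expand U ::= Q z
step 7: stack=$ d z z Q  input=d a z z d d $  — expand Q ::= d U
step 8: stack=$ d z z U d  input=d a z z d d $  — match d
step 9: stack=$ d z z U  input=a z z d d $  — expand U ::= Q z
step 10: stack=$ d z z z Q  input=a z z d d $  — expand Q ::= a
step 11: stack=$ d z z z a  input=a z z d d $  — match a
step 12: stack=$ d z z z  input=z z d d $  — match z
step 13: stack=$ d z z  input=z d d $  — match z
step 14: stack=$ d z  input=d d $  — error: top is terminal z but lookahead is d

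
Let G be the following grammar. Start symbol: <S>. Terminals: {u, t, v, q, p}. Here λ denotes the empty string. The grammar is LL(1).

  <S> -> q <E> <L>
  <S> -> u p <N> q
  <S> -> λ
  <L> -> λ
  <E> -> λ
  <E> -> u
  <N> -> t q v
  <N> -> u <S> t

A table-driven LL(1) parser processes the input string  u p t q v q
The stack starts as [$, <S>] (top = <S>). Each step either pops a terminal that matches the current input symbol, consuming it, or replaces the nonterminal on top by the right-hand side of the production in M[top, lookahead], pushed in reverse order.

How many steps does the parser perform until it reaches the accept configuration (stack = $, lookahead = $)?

8

step 1: stack=$ <S>  input=u p t q v q $  — expand <S> -> u p <N> q
step 2: stack=$ q <N> p u  input=u p t q v q $  — match u
step 3: stack=$ q <N> p  input=p t q v q $  — match p
step 4: stack=$ q <N>  input=t q v q $  — expand <N> -> t q v
step 5: stack=$ q v q t  input=t q v q $  — match t
step 6: stack=$ q v q  input=q v q $  — match q
step 7: stack=$ q v  input=v q $  — match v
step 8: stack=$ q  input=q $  — match q
Accept reached after 8 steps.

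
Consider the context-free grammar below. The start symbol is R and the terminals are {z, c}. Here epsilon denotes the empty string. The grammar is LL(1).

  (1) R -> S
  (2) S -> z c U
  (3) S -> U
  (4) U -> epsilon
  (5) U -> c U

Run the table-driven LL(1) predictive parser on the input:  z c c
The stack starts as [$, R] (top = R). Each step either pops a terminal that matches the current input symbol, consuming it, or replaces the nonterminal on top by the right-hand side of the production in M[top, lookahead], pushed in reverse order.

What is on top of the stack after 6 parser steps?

     Stack    Input    Action
  1  $ R      z c c $  expand R -> S
  2  $ S      z c c $  expand S -> z c U
  3  $ U c z  z c c $  match z
  4  $ U c    c c $    match c
  5  $ U      c $      expand U -> c U
  6  $ U c    c $      match c
Stack after step 6: $ U (top = U).

U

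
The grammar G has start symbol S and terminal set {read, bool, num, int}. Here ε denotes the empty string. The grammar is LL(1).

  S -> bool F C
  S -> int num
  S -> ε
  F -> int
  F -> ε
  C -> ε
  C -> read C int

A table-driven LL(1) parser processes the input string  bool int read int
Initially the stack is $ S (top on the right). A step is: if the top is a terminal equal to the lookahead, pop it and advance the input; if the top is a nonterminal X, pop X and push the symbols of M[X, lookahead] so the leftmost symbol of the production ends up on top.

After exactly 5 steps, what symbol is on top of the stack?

step 1: stack=$ S  input=bool int read int $  — expand S -> bool F C
step 2: stack=$ C F bool  input=bool int read int $  — match bool
step 3: stack=$ C F  input=int read int $  — expand F -> int
step 4: stack=$ C int  input=int read int $  — match int
step 5: stack=$ C  input=read int $  — expand C -> read C int
Stack after step 5: $ int C read (top = read).

read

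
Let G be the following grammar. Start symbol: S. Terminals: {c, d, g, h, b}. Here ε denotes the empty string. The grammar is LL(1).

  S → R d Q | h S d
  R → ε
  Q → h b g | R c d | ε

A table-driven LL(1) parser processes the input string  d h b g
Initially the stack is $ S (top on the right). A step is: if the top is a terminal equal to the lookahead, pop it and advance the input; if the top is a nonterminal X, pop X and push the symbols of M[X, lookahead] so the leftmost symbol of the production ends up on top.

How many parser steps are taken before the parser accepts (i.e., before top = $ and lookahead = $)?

     Stack    Input      Action
  1  $ S      d h b g $  expand S → R d Q
  2  $ Q d R  d h b g $  expand R → ε
  3  $ Q d    d h b g $  match d
  4  $ Q      h b g $    expand Q → h b g
  5  $ g b h  h b g $    match h
  6  $ g b    b g $      match b
  7  $ g      g $        match g
Accept reached after 7 steps.

7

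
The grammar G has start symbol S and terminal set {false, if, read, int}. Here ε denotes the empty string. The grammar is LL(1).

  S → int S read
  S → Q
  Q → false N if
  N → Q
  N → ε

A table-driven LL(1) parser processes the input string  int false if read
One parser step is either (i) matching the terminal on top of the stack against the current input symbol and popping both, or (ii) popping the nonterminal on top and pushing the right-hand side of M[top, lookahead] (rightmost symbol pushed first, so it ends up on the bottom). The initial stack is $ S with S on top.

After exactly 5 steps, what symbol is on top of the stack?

N

step 1: stack=$ S  input=int false if read $  — expand S → int S read
step 2: stack=$ read S int  input=int false if read $  — match int
step 3: stack=$ read S  input=false if read $  — expand S → Q
step 4: stack=$ read Q  input=false if read $  — expand Q → false N if
step 5: stack=$ read if N false  input=false if read $  — match false
Stack after step 5: $ read if N (top = N).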